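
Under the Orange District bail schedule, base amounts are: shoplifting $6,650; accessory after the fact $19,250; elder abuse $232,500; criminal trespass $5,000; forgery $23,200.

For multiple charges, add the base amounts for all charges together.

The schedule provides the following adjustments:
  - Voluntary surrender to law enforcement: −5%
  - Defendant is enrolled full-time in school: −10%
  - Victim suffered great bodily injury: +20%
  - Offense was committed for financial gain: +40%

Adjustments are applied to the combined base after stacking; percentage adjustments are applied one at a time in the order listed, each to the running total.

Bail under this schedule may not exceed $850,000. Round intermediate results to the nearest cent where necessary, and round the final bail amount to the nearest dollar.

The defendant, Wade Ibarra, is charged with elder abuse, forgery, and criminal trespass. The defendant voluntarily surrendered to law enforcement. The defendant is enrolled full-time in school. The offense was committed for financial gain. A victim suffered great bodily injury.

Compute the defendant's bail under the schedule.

Base amounts from the schedule: elder abuse $232,500; forgery $23,200; criminal trespass $5,000.
Stacking rule: sum of all bases. $232,500 + $23,200 + $5,000 = $260,700.
Voluntary surrender to law enforcement (−5%): $260,700 × 0.95 = $247,665.
Defendant is enrolled full-time in school (−10%): $247,665 × 0.9 = $222,898.50.
Victim suffered great bodily injury (+20%): $222,898.50 × 1.2 = $267,478.20.
Offense was committed for financial gain (+40%): $267,478.20 × 1.4 = $374,469.48.
$374,469.48 is within the $850,000 maximum.
Rounded to the nearest dollar: $374,469.

$374,469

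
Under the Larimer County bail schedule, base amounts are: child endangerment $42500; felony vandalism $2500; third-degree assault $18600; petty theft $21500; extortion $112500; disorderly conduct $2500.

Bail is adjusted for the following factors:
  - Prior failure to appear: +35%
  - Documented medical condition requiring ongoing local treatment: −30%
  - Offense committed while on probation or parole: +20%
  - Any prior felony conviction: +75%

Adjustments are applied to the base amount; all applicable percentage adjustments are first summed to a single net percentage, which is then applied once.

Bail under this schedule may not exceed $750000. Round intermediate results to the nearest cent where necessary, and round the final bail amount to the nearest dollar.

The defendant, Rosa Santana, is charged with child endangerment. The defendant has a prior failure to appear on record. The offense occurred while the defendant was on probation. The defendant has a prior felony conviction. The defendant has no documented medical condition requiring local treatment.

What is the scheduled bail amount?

$97750

Base amounts from the schedule: child endangerment $42500.
Single charge. Combined base = $42500.
Net percentage adjustment: +35% +20% +75% = +130%. $42500 × 2.3 = $97750.
$97750 is within the $750000 maximum.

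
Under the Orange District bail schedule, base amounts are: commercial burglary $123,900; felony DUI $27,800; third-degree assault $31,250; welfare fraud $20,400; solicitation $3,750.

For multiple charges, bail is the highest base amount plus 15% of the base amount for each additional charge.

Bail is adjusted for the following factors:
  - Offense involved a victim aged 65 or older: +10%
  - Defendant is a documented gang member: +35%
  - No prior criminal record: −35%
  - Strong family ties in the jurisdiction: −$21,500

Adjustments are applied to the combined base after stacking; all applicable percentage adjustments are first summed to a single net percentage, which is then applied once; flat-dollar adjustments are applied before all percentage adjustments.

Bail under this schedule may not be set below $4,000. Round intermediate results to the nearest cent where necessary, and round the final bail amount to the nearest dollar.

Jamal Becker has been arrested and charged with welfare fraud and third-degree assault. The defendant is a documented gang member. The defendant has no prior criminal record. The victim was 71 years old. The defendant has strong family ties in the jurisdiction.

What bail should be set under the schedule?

$14,091

Base amounts from the schedule: welfare fraud $20,400; third-degree assault $31,250.
Stacking rule: highest base plus 15% of each additional charge. Highest is third-degree assault at $31,250. Additional: $20,400 × 15% = $3,060. Combined base = $31,250 + $3,060 = $34,310.
Strong family ties in the jurisdiction (−$21,500 flat): $34,310 − $21,500 = $12,810.
Net percentage adjustment: +10% +35% −35% = +10%. $12,810 × 1.1 = $14,091.
$14,091 is at or above the $4,000 minimum.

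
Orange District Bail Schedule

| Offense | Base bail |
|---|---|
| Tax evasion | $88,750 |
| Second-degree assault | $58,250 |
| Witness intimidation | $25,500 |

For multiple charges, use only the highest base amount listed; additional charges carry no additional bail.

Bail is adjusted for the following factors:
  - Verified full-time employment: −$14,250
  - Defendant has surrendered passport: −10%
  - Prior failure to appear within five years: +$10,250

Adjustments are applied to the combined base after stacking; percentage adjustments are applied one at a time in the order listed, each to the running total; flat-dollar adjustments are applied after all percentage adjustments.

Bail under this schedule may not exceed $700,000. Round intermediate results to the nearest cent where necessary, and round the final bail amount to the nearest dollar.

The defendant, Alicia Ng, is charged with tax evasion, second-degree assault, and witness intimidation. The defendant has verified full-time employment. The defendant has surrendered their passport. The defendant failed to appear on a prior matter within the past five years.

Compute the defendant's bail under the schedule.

Base amounts from the schedule: tax evasion $88,750; second-degree assault $58,250; witness intimidation $25,500.
Stacking rule: use the highest base only. Highest is tax evasion at $88,750. Combined base = $88,750.
Defendant has surrendered passport (−10%): $88,750 × 0.9 = $79,875.
Verified full-time employment (−$14,250 flat): $79,875 − $14,250 = $65,625.
Prior failure to appear within five years (+$10,250 flat): $65,625 + $10,250 = $75,875.
$75,875 is within the $700,000 maximum.

$75,875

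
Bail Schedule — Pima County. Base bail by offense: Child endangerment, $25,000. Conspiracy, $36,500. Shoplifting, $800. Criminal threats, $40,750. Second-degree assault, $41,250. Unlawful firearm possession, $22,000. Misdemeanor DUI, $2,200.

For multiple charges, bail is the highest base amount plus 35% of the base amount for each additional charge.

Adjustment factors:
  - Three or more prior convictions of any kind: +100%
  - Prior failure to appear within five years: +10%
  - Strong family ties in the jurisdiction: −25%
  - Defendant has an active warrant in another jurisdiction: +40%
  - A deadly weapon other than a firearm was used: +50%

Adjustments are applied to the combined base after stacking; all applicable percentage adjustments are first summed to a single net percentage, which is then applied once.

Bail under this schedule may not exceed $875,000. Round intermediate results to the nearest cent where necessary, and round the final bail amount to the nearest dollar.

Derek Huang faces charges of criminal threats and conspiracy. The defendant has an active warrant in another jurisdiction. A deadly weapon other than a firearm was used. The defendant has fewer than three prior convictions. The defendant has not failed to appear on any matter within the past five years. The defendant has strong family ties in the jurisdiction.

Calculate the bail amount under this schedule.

Base amounts from the schedule: criminal threats $40,750; conspiracy $36,500.
Stacking rule: highest base plus 35% of each additional charge. Highest is criminal threats at $40,750. Additional: $36,500 × 35% = $12,775. Combined base = $40,750 + $12,775 = $53,525.
Net percentage adjustment: −25% +40% +50% = +65%. $53,525 × 1.65 = $88,316.25.
$88,316.25 is within the $875,000 maximum.
Rounded to the nearest dollar: $88,316.

$88,316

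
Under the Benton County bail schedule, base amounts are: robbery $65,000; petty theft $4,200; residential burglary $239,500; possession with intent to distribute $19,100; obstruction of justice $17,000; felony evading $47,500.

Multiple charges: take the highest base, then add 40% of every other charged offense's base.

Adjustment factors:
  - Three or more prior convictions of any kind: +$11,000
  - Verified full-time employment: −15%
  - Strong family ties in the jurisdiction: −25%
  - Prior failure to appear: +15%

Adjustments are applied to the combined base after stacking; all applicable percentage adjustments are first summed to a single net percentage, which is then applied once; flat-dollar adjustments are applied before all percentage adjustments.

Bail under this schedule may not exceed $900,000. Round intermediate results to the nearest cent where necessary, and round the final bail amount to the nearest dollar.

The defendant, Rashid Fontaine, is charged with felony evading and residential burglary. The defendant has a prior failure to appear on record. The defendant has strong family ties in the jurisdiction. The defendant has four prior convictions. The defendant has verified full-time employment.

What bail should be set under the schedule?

$202,125

Base amounts from the schedule: felony evading $47,500; residential burglary $239,500.
Stacking rule: highest base plus 40% of each additional charge. Highest is residential burglary at $239,500. Additional: $47,500 × 40% = $19,000. Combined base = $239,500 + $19,000 = $258,500.
Three or more prior convictions of any kind (+$11,000 flat): $258,500 + $11,000 = $269,500.
Net percentage adjustment: −15% −25% +15% = −25%. $269,500 × 0.75 = $202,125.
$202,125 is within the $900,000 maximum.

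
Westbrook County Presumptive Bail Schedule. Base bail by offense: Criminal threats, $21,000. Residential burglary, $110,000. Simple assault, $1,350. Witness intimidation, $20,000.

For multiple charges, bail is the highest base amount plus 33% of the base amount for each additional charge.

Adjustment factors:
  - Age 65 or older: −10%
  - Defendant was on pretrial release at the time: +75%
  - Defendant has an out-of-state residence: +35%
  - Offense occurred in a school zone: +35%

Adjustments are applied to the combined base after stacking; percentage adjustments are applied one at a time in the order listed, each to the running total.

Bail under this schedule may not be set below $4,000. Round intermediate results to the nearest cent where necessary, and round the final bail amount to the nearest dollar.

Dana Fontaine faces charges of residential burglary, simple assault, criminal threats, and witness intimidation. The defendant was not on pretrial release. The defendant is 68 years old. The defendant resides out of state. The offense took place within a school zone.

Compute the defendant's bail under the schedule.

$203,351

Base amounts from the schedule: residential burglary $110,000; simple assault $1,350; criminal threats $21,000; witness intimidation $20,000.
Stacking rule: highest base plus 33% of each additional charge. Highest is residential burglary at $110,000. Additional: $1,350 × 33% = $445.50; $21,000 × 33% = $6,930; $20,000 × 33% = $6,600. Combined base = $110,000 + $13,975.50 = $123,975.50.
Age 65 or older (−10%): $123,975.50 × 0.9 = $111,577.95.
Defendant has an out-of-state residence (+35%): $111,577.95 × 1.35 = $150,630.23.
Offense occurred in a school zone (+35%): $150,630.23 × 1.35 = $203,350.81.
$203,350.81 is at or above the $4,000 minimum.
Rounded to the nearest dollar: $203,351.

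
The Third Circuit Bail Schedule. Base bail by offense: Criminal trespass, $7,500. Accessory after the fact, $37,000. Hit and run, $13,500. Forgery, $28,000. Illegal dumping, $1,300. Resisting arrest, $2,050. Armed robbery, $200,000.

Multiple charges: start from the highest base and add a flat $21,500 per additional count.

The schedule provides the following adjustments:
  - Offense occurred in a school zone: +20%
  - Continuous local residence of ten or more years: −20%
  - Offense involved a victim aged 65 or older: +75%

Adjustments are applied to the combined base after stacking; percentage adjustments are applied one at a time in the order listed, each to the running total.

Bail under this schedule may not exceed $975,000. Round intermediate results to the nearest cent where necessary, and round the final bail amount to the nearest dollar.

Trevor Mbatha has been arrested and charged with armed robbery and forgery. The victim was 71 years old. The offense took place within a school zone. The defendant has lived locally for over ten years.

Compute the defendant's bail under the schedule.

Base amounts from the schedule: armed robbery $200,000; forgery $28,000.
Stacking rule: highest base plus $21,500 per additional charge. Highest is armed robbery at $200,000; 1 additional charge → +$21,500. Combined base = $221,500.
Offense occurred in a school zone (+20%): $221,500 × 1.2 = $265,800.
Continuous local residence of ten or more years (−20%): $265,800 × 0.8 = $212,640.
Offense involved a victim aged 65 or older (+75%): $212,640 × 1.75 = $372,120.
$372,120 is within the $975,000 maximum.

$372,120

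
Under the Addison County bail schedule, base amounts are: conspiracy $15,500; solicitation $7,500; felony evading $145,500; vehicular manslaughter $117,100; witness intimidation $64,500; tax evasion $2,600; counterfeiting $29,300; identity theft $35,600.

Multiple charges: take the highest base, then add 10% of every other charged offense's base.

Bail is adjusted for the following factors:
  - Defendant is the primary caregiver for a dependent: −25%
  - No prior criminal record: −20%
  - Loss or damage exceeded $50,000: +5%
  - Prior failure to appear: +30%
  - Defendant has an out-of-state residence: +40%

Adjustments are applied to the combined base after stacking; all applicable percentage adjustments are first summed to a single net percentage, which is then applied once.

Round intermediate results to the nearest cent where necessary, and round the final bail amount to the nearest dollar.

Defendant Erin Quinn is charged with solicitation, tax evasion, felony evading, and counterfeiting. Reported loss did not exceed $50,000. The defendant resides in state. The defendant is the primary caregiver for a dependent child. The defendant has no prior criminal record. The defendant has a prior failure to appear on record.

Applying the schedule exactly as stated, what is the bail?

$127,024

Base amounts from the schedule: solicitation $7,500; tax evasion $2,600; felony evading $145,500; counterfeiting $29,300.
Stacking rule: highest base plus 10% of each additional charge. Highest is felony evading at $145,500. Additional: $7,500 × 10% = $750; $2,600 × 10% = $260; $29,300 × 10% = $2,930. Combined base = $145,500 + $3,940 = $149,440.
Net percentage adjustment: −25% −20% +30% = −15%. $149,440 × 0.85 = $127,024.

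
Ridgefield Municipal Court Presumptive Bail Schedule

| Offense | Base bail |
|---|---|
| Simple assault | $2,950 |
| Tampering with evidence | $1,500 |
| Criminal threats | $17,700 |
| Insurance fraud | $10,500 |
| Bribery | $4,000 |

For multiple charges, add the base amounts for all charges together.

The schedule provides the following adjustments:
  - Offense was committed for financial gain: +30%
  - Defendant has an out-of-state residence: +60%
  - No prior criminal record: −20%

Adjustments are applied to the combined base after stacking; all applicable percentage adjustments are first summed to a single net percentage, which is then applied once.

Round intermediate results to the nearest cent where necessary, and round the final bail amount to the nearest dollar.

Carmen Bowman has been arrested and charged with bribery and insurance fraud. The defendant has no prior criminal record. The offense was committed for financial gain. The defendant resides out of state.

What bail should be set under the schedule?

$24,650

Base amounts from the schedule: bribery $4,000; insurance fraud $10,500.
Stacking rule: sum of all bases. $4,000 + $10,500 = $14,500.
Net percentage adjustment: +30% +60% −20% = +70%. $14,500 × 1.7 = $24,650.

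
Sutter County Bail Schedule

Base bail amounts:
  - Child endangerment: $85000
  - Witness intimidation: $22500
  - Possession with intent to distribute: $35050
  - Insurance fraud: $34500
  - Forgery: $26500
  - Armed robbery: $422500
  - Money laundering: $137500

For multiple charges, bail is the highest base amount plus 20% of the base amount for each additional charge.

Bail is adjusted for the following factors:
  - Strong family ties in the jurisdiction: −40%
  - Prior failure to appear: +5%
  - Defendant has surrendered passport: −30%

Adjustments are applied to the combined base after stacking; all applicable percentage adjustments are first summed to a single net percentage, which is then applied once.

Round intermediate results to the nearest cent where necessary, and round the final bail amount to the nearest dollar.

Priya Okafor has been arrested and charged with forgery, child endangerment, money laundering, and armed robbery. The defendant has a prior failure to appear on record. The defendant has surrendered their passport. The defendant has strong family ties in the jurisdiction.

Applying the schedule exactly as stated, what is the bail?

Base amounts from the schedule: forgery $26500; child endangerment $85000; money laundering $137500; armed robbery $422500.
Stacking rule: highest base plus 20% of each additional charge. Highest is armed robbery at $422500. Additional: $26500 × 20% = $5300; $85000 × 20% = $17000; $137500 × 20% = $27500. Combined base = $422500 + $49800 = $472300.
Net percentage adjustment: −40% +5% −30% = −65%. $472300 × 0.35 = $165305.

$165305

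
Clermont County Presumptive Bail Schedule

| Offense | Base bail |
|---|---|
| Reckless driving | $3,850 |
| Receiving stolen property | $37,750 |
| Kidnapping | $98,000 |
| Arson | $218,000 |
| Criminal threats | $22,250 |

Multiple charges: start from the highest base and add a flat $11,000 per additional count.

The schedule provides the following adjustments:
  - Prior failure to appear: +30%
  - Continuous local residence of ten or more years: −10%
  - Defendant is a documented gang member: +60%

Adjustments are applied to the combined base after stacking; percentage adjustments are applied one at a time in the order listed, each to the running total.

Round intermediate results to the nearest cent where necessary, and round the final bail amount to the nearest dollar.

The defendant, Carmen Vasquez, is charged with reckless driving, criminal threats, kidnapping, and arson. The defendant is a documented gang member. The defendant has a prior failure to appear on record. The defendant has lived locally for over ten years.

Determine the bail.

Base amounts from the schedule: reckless driving $3,850; criminal threats $22,250; kidnapping $98,000; arson $218,000.
Stacking rule: highest base plus $11,000 per additional charge. Highest is arson at $218,000; 3 additional charges → +$33,000. Combined base = $251,000.
Prior failure to appear (+30%): $251,000 × 1.3 = $326,300.
Continuous local residence of ten or more years (−10%): $326,300 × 0.9 = $293,670.
Defendant is a documented gang member (+60%): $293,670 × 1.6 = $469,872.

$469,872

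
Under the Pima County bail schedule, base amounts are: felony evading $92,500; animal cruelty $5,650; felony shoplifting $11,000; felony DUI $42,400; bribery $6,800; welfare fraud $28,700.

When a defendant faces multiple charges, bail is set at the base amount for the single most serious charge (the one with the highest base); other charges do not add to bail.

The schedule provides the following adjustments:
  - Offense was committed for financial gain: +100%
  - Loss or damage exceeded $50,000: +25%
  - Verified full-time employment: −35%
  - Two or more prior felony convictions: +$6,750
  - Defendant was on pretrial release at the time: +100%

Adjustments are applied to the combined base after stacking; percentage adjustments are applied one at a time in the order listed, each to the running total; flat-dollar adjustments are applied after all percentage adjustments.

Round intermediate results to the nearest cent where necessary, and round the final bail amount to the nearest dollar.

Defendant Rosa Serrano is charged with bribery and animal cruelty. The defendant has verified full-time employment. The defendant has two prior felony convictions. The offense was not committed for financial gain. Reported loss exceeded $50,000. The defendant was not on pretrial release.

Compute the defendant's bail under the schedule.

$12,275

Base amounts from the schedule: bribery $6,800; animal cruelty $5,650.
Stacking rule: use the highest base only. Highest is bribery at $6,800. Combined base = $6,800.
Loss or damage exceeded $50,000 (+25%): $6,800 × 1.25 = $8,500.
Verified full-time employment (−35%): $8,500 × 0.65 = $5,525.
Two or more prior felony convictions (+$6,750 flat): $5,525 + $6,750 = $12,275.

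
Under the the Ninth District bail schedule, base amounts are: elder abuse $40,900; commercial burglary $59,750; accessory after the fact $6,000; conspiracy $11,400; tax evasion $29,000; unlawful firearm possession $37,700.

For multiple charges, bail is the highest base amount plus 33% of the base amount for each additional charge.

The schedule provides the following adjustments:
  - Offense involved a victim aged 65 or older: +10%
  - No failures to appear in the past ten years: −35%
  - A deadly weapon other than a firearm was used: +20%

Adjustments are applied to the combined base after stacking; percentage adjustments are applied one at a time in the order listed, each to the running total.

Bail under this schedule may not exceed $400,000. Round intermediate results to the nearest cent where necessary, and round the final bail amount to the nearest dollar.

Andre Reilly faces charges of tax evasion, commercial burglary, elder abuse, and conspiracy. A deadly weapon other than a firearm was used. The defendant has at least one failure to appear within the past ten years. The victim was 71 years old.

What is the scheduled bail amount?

$114,284

Base amounts from the schedule: tax evasion $29,000; commercial burglary $59,750; elder abuse $40,900; conspiracy $11,400.
Stacking rule: highest base plus 33% of each additional charge. Highest is commercial burglary at $59,750. Additional: $29,000 × 33% = $9,570; $40,900 × 33% = $13,497; $11,400 × 33% = $3,762. Combined base = $59,750 + $26,829 = $86,579.
Offense involved a victim aged 65 or older (+10%): $86,579 × 1.1 = $95,236.90.
A deadly weapon other than a firearm was used (+20%): $95,236.90 × 1.2 = $114,284.28.
$114,284.28 is within the $400,000 maximum.
Rounded to the nearest dollar: $114,284.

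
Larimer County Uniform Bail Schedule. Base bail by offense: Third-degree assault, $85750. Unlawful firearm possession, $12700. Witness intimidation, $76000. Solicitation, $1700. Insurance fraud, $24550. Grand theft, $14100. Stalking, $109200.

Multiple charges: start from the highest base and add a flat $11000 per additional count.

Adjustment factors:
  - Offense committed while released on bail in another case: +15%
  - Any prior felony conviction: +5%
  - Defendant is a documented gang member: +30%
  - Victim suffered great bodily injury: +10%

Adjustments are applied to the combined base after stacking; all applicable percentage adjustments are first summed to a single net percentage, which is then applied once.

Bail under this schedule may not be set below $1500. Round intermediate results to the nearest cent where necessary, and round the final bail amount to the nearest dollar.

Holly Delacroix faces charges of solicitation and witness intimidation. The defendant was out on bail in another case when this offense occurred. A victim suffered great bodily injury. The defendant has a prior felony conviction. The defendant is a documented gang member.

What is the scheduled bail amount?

Base amounts from the schedule: solicitation $1700; witness intimidation $76000.
Stacking rule: highest base plus $11000 per additional charge. Highest is witness intimidation at $76000; 1 additional charge → +$11000. Combined base = $87000.
Net percentage adjustment: +15% +5% +30% +10% = +60%. $87000 × 1.6 = $139200.
$139200 is at or above the $1500 minimum.

$139200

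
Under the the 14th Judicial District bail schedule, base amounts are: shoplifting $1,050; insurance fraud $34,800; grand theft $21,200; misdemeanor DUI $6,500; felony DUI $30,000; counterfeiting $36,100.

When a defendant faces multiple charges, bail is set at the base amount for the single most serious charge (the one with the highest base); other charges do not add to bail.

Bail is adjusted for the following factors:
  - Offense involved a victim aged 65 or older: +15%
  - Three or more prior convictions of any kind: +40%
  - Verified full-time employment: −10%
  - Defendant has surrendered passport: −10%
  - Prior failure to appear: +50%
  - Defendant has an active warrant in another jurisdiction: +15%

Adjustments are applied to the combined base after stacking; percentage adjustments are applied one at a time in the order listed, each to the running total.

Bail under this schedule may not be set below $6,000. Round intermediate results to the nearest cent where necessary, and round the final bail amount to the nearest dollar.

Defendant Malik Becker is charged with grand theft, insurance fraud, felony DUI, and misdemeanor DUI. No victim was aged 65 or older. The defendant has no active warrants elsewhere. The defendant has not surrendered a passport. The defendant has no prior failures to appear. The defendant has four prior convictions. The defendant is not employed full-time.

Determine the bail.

Base amounts from the schedule: grand theft $21,200; insurance fraud $34,800; felony DUI $30,000; misdemeanor DUI $6,500.
Stacking rule: use the highest base only. Highest is insurance fraud at $34,800. Combined base = $34,800.
Three or more prior convictions of any kind (+40%): $34,800 × 1.4 = $48,720.
$48,720 is at or above the $6,000 minimum.

$48,720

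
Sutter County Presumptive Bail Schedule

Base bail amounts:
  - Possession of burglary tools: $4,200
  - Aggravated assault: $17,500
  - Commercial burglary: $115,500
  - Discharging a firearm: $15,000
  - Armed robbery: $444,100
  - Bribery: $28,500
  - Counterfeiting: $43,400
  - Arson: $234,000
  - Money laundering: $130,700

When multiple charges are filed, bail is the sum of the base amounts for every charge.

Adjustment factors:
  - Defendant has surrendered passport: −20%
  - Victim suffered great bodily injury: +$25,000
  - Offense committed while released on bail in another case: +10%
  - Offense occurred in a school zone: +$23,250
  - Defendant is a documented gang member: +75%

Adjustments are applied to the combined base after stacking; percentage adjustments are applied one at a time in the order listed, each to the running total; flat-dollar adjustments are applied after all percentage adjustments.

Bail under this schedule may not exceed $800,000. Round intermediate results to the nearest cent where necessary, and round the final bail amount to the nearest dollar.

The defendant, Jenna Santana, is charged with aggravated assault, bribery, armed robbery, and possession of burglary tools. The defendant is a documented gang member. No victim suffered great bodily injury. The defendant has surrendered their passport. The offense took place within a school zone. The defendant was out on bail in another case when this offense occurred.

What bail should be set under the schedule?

Base amounts from the schedule: aggravated assault $17,500; bribery $28,500; armed robbery $444,100; possession of burglary tools $4,200.
Stacking rule: sum of all bases. $17,500 + $28,500 + $444,100 + $4,200 = $494,300.
Defendant has surrendered passport (−20%): $494,300 × 0.8 = $395,440.
Offense committed while released on bail in another case (+10%): $395,440 × 1.1 = $434,984.
Defendant is a documented gang member (+75%): $434,984 × 1.75 = $761,222.
Offense occurred in a school zone (+$23,250 flat): $761,222 + $23,250 = $784,472.
$784,472 is within the $800,000 maximum.

$784,472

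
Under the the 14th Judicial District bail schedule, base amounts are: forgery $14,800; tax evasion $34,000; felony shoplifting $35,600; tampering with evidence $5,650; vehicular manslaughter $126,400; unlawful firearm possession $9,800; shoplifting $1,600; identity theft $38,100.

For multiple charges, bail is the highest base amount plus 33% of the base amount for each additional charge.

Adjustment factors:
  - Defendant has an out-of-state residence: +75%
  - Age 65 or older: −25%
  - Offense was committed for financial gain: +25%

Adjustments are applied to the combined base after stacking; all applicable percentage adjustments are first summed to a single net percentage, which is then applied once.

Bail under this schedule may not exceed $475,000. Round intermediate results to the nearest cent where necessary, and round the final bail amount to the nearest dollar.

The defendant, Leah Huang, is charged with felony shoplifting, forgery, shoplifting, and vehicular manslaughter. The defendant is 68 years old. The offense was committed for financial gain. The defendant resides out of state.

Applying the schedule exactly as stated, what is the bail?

$251,230

Base amounts from the schedule: felony shoplifting $35,600; forgery $14,800; shoplifting $1,600; vehicular manslaughter $126,400.
Stacking rule: highest base plus 33% of each additional charge. Highest is vehicular manslaughter at $126,400. Additional: $35,600 × 33% = $11,748; $14,800 × 33% = $4,884; $1,600 × 33% = $528. Combined base = $126,400 + $17,160 = $143,560.
Net percentage adjustment: +75% −25% +25% = +75%. $143,560 × 1.75 = $251,230.
$251,230 is within the $475,000 maximum.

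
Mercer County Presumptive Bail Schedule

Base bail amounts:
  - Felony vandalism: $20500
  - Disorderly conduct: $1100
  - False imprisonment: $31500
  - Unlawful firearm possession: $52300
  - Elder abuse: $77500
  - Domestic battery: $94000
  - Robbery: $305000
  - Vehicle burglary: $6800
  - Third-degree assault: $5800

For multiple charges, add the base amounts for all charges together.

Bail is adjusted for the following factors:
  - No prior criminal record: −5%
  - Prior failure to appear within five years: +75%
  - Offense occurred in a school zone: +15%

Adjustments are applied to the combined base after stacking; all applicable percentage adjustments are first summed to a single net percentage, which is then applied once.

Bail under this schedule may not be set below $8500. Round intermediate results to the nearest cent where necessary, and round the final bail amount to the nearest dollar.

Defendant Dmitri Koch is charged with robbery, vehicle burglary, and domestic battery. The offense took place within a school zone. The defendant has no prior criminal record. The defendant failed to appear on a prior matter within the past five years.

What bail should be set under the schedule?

Base amounts from the schedule: robbery $305000; vehicle burglary $6800; domestic battery $94000.
Stacking rule: sum of all bases. $305000 + $6800 + $94000 = $405800.
Net percentage adjustment: −5% +75% +15% = +85%. $405800 × 1.85 = $750730.
$750730 is at or above the $8500 minimum.

$750730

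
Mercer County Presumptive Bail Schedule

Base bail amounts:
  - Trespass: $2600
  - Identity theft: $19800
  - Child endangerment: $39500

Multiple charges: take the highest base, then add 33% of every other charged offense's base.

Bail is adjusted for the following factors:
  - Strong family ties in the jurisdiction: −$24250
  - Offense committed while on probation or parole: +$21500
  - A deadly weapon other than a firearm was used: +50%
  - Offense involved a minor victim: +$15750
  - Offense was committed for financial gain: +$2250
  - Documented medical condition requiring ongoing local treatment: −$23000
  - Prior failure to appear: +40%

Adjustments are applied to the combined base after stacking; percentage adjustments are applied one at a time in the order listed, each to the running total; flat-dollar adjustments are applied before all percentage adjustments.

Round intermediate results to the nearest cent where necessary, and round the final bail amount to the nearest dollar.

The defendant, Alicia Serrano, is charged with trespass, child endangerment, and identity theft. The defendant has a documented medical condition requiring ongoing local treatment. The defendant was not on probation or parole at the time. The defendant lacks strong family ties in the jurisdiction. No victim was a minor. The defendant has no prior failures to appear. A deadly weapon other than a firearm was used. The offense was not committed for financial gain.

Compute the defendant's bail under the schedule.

Base amounts from the schedule: trespass $2600; child endangerment $39500; identity theft $19800.
Stacking rule: highest base plus 33% of each additional charge. Highest is child endangerment at $39500. Additional: $2600 × 33% = $858; $19800 × 33% = $6534. Combined base = $39500 + $7392 = $46892.
Documented medical condition requiring ongoing local treatment (−$23000 flat): $46892 − $23000 = $23892.
A deadly weapon other than a firearm was used (+50%): $23892 × 1.5 = $35838.

$35838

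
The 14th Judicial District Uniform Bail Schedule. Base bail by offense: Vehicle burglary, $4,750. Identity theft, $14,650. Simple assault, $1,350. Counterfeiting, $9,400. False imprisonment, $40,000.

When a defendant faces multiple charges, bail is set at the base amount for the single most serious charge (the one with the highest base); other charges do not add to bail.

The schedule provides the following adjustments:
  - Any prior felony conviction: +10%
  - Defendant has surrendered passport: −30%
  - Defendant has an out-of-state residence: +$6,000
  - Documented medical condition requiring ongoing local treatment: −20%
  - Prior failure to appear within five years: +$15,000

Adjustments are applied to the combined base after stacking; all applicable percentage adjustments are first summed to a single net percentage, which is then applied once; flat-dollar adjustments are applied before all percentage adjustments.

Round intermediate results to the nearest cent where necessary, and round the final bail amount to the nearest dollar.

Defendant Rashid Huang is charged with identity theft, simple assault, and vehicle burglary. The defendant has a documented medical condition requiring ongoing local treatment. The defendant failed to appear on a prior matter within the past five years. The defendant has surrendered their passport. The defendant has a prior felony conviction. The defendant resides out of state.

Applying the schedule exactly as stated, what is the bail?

$21,390

Base amounts from the schedule: identity theft $14,650; simple assault $1,350; vehicle burglary $4,750.
Stacking rule: use the highest base only. Highest is identity theft at $14,650. Combined base = $14,650.
Defendant has an out-of-state residence (+$6,000 flat): $14,650 + $6,000 = $20,650.
Prior failure to appear within five years (+$15,000 flat): $20,650 + $15,000 = $35,650.
Net percentage adjustment: +10% −30% −20% = −40%. $35,650 × 0.6 = $21,390.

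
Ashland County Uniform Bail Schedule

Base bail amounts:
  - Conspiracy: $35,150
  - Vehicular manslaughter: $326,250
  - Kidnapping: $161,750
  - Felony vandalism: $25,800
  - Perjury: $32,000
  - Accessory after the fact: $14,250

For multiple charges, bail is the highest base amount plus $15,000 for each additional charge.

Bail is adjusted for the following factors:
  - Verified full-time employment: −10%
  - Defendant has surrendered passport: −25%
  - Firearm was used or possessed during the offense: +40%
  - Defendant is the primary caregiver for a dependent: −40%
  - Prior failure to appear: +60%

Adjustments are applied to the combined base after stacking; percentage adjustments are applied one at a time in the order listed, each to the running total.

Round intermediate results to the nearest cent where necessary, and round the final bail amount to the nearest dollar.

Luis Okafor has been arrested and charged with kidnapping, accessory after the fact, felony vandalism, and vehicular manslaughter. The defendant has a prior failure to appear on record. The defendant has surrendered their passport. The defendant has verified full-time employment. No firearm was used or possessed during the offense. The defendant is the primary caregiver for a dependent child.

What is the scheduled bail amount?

$240,570

Base amounts from the schedule: kidnapping $161,750; accessory after the fact $14,250; felony vandalism $25,800; vehicular manslaughter $326,250.
Stacking rule: highest base plus $15,000 per additional charge. Highest is vehicular manslaughter at $326,250; 3 additional charges → +$45,000. Combined base = $371,250.
Verified full-time employment (−10%): $371,250 × 0.9 = $334,125.
Defendant has surrendered passport (−25%): $334,125 × 0.75 = $250,593.75.
Defendant is the primary caregiver for a dependent (−40%): $250,593.75 × 0.6 = $150,356.25.
Prior failure to appear (+60%): $150,356.25 × 1.6 = $240,570.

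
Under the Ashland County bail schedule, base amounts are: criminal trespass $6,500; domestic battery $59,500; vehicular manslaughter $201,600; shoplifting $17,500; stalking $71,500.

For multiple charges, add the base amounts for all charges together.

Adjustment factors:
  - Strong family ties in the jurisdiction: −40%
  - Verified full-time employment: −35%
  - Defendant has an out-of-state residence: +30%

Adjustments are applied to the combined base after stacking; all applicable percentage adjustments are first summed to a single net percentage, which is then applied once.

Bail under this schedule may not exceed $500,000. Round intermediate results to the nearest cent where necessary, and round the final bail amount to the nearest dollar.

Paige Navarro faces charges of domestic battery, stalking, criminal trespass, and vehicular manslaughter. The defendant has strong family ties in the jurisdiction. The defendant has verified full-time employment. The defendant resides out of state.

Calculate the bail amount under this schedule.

Base amounts from the schedule: domestic battery $59,500; stalking $71,500; criminal trespass $6,500; vehicular manslaughter $201,600.
Stacking rule: sum of all bases. $59,500 + $71,500 + $6,500 + $201,600 = $339,100.
Net percentage adjustment: −40% −35% +30% = −45%. $339,100 × 0.55 = $186,505.
$186,505 is within the $500,000 maximum.

$186,505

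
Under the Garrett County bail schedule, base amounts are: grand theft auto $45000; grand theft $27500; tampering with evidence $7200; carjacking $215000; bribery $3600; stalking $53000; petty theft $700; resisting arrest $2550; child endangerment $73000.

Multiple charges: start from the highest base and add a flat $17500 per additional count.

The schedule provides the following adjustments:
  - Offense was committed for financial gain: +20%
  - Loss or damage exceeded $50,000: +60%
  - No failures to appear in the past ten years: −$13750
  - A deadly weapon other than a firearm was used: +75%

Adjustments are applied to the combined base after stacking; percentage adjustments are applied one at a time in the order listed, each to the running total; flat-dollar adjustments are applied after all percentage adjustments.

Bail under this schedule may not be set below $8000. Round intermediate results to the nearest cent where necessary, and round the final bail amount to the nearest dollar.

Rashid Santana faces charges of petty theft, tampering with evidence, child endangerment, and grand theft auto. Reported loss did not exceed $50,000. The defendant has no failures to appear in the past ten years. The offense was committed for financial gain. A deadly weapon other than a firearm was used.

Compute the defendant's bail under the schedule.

Base amounts from the schedule: petty theft $700; tampering with evidence $7200; child endangerment $73000; grand theft auto $45000.
Stacking rule: highest base plus $17500 per additional charge. Highest is child endangerment at $73000; 3 additional charges → +$52500. Combined base = $125500.
Offense was committed for financial gain (+20%): $125500 × 1.2 = $150600.
A deadly weapon other than a firearm was used (+75%): $150600 × 1.75 = $263550.
No failures to appear in the past ten years (−$13750 flat): $263550 − $13750 = $249800.
$249800 is at or above the $8000 minimum.

$249800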